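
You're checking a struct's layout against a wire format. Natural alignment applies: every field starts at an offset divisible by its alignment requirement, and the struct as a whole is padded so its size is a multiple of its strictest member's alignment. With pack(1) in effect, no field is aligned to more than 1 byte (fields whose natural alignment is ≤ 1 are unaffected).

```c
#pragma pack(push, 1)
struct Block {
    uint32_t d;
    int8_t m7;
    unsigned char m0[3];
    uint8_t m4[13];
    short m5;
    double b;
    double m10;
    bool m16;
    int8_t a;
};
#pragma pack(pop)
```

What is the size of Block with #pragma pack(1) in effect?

d at 0 (size 4, align 1) → ends 4
m7 at 4 (size 1, align 1) → ends 5
m0 at 5 (size 3, align 1) → ends 8
m4 at 8 (size 13, align 1) → ends 21
m5 at 21 (size 2, align 1) → ends 23
b at 23 (size 8, align 1) → ends 31
m10 at 31 (size 8, align 1) → ends 39
m16 at 39 (size 1, align 1) → ends 40
a at 40 (size 1, align 1) → ends 41
total 41 bytes, alignment 1

41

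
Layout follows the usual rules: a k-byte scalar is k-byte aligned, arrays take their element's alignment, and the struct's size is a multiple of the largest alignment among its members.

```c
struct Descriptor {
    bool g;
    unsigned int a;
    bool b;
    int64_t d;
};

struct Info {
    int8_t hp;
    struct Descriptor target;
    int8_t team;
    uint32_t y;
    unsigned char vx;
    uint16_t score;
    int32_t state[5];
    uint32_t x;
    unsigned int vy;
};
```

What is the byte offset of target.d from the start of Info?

Descriptor: @0: g [1B, align 1] → 1; +3 pad (align 4); @4: a [4B, align 4] → 8; @8: b [1B, align 1] → 9; +7 pad (align 8); @16: d [8B, align 8] → 24; size 24, align 8
@0: hp [1B, align 1] → 1
+7 pad (align 8)
@8: target [24B, align 8] → 32
within Descriptor: d at 16
8 + 16 = 24

24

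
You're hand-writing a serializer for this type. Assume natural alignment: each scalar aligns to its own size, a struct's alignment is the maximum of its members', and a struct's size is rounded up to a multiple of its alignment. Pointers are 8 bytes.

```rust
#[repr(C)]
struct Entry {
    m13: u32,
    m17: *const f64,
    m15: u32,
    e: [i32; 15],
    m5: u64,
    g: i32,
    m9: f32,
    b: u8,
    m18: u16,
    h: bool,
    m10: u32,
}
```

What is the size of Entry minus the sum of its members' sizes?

12

@0: m13 [4B, align 4] → 4
+4 pad (align 8)
@8: m17 [8B, align 8] → 16
@16: m15 [4B, align 4] → 20
@20: e [60B, align 4] → 80
@80: m5 [8B, align 8] → 88
@88: g [4B, align 4] → 92
@92: m9 [4B, align 4] → 96
@96: b [1B, align 1] → 97
+1 pad (align 2)
@98: m18 [2B, align 2] → 100
@100: h [1B, align 1] → 101
+3 pad (align 4)
@104: m10 [4B, align 4] → 108
+4 tail pad (align 8)
size 112, align 8
data bytes 100, size 112 → padding 12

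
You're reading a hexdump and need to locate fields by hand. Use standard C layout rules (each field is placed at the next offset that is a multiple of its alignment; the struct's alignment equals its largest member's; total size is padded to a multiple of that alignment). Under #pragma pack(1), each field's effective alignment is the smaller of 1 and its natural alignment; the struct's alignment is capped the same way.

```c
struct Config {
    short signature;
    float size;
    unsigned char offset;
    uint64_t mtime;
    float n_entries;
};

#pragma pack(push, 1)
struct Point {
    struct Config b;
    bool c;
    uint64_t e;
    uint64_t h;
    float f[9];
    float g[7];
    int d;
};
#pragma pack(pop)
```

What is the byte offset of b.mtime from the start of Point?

Config: signature at 0 (size 2, align 2) → ends 2; pad 2 to align 4 for size; size at 4 (size 4, align 4) → ends 8; offset at 8 (size 1, align 1) → ends 9; pad 7 to align 8 for mtime; mtime at 16 (size 8, align 8) → ends 24; n_entries at 24 (size 4, align 4) → ends 28; tail pad 4 to reach multiple of 8; total 32 bytes, alignment 8
b at 0 (size 32, align 1) → ends 32
within Config: mtime at 16
0 + 16 = 16

16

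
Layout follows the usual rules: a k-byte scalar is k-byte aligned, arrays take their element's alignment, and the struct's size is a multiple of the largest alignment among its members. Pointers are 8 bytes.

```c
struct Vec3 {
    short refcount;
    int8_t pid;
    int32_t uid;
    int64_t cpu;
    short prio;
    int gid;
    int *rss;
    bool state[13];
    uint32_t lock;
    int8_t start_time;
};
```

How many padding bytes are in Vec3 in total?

9

0..2  refcount  (2B, 2-aligned)
2..3  pid  (1B, 1-aligned)
3..4  -- padding (1B)
4..8  uid  (4B, 4-aligned)
8..16  cpu  (8B, 8-aligned)
16..18  prio  (2B, 2-aligned)
18..20  -- padding (2B)
20..24  gid  (4B, 4-aligned)
24..32  rss  (8B, 8-aligned)
32..45  state  (13B, 1-aligned)
45..48  -- padding (3B)
48..52  lock  (4B, 4-aligned)
52..53  start_time  (1B, 1-aligned)
53..56  -- tail padding (3B)
sizeof = 56, alignof = 8
data bytes 47, size 56 → padding 9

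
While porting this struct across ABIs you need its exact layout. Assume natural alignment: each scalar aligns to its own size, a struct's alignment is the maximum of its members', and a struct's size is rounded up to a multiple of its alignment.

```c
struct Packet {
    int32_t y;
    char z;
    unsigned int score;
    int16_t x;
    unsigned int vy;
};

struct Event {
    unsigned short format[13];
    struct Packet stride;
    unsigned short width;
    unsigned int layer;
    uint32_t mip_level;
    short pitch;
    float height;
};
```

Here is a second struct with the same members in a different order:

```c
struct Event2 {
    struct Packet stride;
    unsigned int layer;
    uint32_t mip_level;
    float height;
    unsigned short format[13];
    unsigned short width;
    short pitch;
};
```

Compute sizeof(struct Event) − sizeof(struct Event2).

4

Packet: @0: y [4B, align 4] → 4; @4: z [1B, align 1] → 5; +3 pad (align 4); @8: score [4B, align 4] → 12; @12: x [2B, align 2] → 14; +2 pad (align 4); @16: vy [4B, align 4] → 20; size 20, align 4
@0: format [26B, align 2] → 26
+2 pad (align 4)
@28: stride [20B, align 4] → 48
@48: width [2B, align 2] → 50
+2 pad (align 4)
@52: layer [4B, align 4] → 56
@56: mip_level [4B, align 4] → 60
@60: pitch [2B, align 2] → 62
+2 pad (align 4)
@64: height [4B, align 4] → 68
size 68, align 4
— Event2 —
@0: stride [20B, align 4] → 20
@20: layer [4B, align 4] → 24
@24: mip_level [4B, align 4] → 28
@28: height [4B, align 4] → 32
@32: format [26B, align 2] → 58
@58: width [2B, align 2] → 60
@60: pitch [2B, align 2] → 62
+2 tail pad (align 4)
size 64, align 4
68 − 64 = 4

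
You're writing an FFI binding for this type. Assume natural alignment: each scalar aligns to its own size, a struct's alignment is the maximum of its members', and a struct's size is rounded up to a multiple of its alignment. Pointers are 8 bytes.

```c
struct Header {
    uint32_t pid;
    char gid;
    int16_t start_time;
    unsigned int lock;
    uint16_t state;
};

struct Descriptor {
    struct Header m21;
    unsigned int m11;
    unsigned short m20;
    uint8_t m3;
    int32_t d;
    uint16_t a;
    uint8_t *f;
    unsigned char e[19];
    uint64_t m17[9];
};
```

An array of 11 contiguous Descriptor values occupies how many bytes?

Header: 0..4  pid  (4B, 4-aligned); 4..5  gid  (1B, 1-aligned); 5..6  -- padding (1B); 6..8  start_time  (2B, 2-aligned); 8..12  lock  (4B, 4-aligned); 12..14  state  (2B, 2-aligned); 14..16  -- tail padding (2B); sizeof = 16, alignof = 4
0..16  m21  (16B, 4-aligned)
16..20  m11  (4B, 4-aligned)
20..22  m20  (2B, 2-aligned)
22..23  m3  (1B, 1-aligned)
23..24  -- padding (1B)
24..28  d  (4B, 4-aligned)
28..30  a  (2B, 2-aligned)
30..32  -- padding (2B)
32..40  f  (8B, 8-aligned)
40..59  e  (19B, 1-aligned)
59..64  -- padding (5B)
64..136  m17  (72B, 8-aligned)
sizeof = 136, alignof = 8
array of 11: 11 × 136 = 1496

1496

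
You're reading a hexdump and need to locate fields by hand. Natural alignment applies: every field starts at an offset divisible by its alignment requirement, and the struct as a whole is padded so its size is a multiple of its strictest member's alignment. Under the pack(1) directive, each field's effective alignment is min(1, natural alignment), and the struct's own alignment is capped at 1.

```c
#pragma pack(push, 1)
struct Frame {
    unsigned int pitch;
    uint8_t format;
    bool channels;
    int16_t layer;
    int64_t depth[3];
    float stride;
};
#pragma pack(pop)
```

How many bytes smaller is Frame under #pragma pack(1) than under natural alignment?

4

natural layout:
  0..4  pitch  (4B, 4-aligned)
  4..5  format  (1B, 1-aligned)
  5..6  channels  (1B, 1-aligned)
  6..8  layer  (2B, 2-aligned)
  8..32  depth  (24B, 8-aligned)
  32..36  stride  (4B, 4-aligned)
  36..40  -- tail padding (4B)
  sizeof = 40, alignof = 8
packed(1) layout:
  0..4  pitch  (4B, 1-aligned)
  4..5  format  (1B, 1-aligned)
  5..6  channels  (1B, 1-aligned)
  6..8  layer  (2B, 1-aligned)
  8..32  depth  (24B, 1-aligned)
  32..36  stride  (4B, 1-aligned)
  sizeof = 36, alignof = 1
40 − 36 = 4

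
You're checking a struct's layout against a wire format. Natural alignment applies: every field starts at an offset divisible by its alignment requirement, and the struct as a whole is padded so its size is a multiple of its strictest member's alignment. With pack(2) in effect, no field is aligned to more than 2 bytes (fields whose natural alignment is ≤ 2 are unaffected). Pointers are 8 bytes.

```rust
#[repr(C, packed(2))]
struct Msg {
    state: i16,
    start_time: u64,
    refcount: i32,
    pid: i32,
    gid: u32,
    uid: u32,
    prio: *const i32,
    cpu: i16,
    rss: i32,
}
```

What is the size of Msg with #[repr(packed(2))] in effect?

0..2  state  (2B, 2-aligned)
2..10  start_time  (8B, 2-aligned)
10..14  refcount  (4B, 2-aligned)
14..18  pid  (4B, 2-aligned)
18..22  gid  (4B, 2-aligned)
22..26  uid  (4B, 2-aligned)
26..34  prio  (8B, 2-aligned)
34..36  cpu  (2B, 2-aligned)
36..40  rss  (4B, 2-aligned)
sizeof = 40, alignof = 2

40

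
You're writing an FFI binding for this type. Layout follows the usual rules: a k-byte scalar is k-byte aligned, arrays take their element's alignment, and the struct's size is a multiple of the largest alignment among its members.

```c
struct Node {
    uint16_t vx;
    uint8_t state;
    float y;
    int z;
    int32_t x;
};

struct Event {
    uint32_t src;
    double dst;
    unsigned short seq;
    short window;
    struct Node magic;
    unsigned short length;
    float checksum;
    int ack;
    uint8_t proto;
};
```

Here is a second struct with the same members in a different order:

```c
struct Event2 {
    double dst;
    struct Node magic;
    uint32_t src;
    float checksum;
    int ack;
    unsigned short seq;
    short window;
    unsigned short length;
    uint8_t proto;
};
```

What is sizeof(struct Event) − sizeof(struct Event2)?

Node: 0..2  vx  (2B, 2-aligned); 2..3  state  (1B, 1-aligned); 3..4  -- padding (1B); 4..8  y  (4B, 4-aligned); 8..12  z  (4B, 4-aligned); 12..16  x  (4B, 4-aligned); sizeof = 16, alignof = 4
0..4  src  (4B, 4-aligned)
4..8  -- padding (4B)
8..16  dst  (8B, 8-aligned)
16..18  seq  (2B, 2-aligned)
18..20  window  (2B, 2-aligned)
20..36  magic  (16B, 4-aligned)
36..38  length  (2B, 2-aligned)
38..40  -- padding (2B)
40..44  checksum  (4B, 4-aligned)
44..48  ack  (4B, 4-aligned)
48..49  proto  (1B, 1-aligned)
49..56  -- tail padding (7B)
sizeof = 56, alignof = 8
— Event2 —
0..8  dst  (8B, 8-aligned)
8..24  magic  (16B, 4-aligned)
24..28  src  (4B, 4-aligned)
28..32  checksum  (4B, 4-aligned)
32..36  ack  (4B, 4-aligned)
36..38  seq  (2B, 2-aligned)
38..40  window  (2B, 2-aligned)
40..42  length  (2B, 2-aligned)
42..43  proto  (1B, 1-aligned)
43..48  -- tail padding (5B)
sizeof = 48, alignof = 8
56 − 48 = 8

8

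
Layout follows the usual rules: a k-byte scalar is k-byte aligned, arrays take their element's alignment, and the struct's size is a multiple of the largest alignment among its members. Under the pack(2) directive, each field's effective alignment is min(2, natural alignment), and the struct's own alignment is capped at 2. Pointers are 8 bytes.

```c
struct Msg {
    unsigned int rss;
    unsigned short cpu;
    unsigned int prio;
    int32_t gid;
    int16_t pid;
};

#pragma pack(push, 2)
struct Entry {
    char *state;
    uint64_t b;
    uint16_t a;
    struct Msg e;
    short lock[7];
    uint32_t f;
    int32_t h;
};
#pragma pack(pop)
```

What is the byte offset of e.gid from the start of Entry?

Msg: @0: rss [4B, align 4] → 4; @4: cpu [2B, align 2] → 6; +2 pad (align 4); @8: prio [4B, align 4] → 12; @12: gid [4B, align 4] → 16; @16: pid [2B, align 2] → 18; +2 tail pad (align 4); size 20, align 4
@0: state [8B, align 2] → 8
@8: b [8B, align 2] → 16
@16: a [2B, align 2] → 18
@18: e [20B, align 2] → 38
within Msg: gid at 12
18 + 12 = 30

30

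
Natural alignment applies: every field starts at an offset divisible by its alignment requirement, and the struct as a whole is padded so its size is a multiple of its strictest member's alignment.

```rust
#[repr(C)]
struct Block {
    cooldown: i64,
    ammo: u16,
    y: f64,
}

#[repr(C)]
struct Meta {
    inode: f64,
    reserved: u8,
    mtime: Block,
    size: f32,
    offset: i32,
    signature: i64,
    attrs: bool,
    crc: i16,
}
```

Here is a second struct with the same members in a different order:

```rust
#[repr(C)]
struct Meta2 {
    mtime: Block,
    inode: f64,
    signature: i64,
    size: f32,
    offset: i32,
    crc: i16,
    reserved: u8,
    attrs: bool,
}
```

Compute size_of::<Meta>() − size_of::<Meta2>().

Block: cooldown at 0 (size 8, align 8) → ends 8; ammo at 8 (size 2, align 2) → ends 10; pad 6 to align 8 for y; y at 16 (size 8, align 8) → ends 24; total 24 bytes, alignment 8
inode at 0 (size 8, align 8) → ends 8
reserved at 8 (size 1, align 1) → ends 9
pad 7 to align 8 for mtime
mtime at 16 (size 24, align 8) → ends 40
size at 40 (size 4, align 4) → ends 44
offset at 44 (size 4, align 4) → ends 48
signature at 48 (size 8, align 8) → ends 56
attrs at 56 (size 1, align 1) → ends 57
pad 1 to align 2 for crc
crc at 58 (size 2, align 2) → ends 60
tail pad 4 to reach multiple of 8
total 64 bytes, alignment 8
— Meta2 —
mtime at 0 (size 24, align 8) → ends 24
inode at 24 (size 8, align 8) → ends 32
signature at 32 (size 8, align 8) → ends 40
size at 40 (size 4, align 4) → ends 44
offset at 44 (size 4, align 4) → ends 48
crc at 48 (size 2, align 2) → ends 50
reserved at 50 (size 1, align 1) → ends 51
attrs at 51 (size 1, align 1) → ends 52
tail pad 4 to reach multiple of 8
total 56 bytes, alignment 8
64 − 56 = 8

8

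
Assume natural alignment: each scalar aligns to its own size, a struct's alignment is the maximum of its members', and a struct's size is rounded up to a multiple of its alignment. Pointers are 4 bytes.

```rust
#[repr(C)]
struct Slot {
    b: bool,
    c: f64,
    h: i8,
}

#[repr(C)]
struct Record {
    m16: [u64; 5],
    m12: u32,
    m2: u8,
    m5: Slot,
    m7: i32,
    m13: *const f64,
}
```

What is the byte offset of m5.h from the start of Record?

Slot: 0..1  b  (1B, 1-aligned); 1..8  -- padding (7B); 8..16  c  (8B, 8-aligned); 16..17  h  (1B, 1-aligned); 17..24  -- tail padding (7B); sizeof = 24, alignof = 8
0..40  m16  (40B, 8-aligned)
40..44  m12  (4B, 4-aligned)
44..45  m2  (1B, 1-aligned)
45..48  -- padding (3B)
48..72  m5  (24B, 8-aligned)
within Slot: h at 16
48 + 16 = 64

64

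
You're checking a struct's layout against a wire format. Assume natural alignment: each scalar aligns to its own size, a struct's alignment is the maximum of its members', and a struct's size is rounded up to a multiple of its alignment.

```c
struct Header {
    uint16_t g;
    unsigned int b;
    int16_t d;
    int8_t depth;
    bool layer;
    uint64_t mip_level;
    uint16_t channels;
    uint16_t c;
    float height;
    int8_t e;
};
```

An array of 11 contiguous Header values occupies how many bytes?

440

@0: g [2B, align 2] → 2
+2 pad (align 4)
@4: b [4B, align 4] → 8
@8: d [2B, align 2] → 10
@10: depth [1B, align 1] → 11
@11: layer [1B, align 1] → 12
+4 pad (align 8)
@16: mip_level [8B, align 8] → 24
@24: channels [2B, align 2] → 26
@26: c [2B, align 2] → 28
@28: height [4B, align 4] → 32
@32: e [1B, align 1] → 33
+7 tail pad (align 8)
size 40, align 8
array of 11: 11 × 40 = 440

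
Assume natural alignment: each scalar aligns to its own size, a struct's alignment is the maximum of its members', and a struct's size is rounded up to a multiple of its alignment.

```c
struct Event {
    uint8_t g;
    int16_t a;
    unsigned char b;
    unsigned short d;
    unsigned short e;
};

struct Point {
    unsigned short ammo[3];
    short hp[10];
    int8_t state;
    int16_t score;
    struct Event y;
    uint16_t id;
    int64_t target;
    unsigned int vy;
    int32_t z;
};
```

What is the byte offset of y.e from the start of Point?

Event: 0..1  g  (1B, 1-aligned); 1..2  -- padding (1B); 2..4  a  (2B, 2-aligned); 4..5  b  (1B, 1-aligned); 5..6  -- padding (1B); 6..8  d  (2B, 2-aligned); 8..10  e  (2B, 2-aligned); sizeof = 10, alignof = 2
0..6  ammo  (6B, 2-aligned)
6..26  hp  (20B, 2-aligned)
26..27  state  (1B, 1-aligned)
27..28  -- padding (1B)
28..30  score  (2B, 2-aligned)
30..40  y  (10B, 2-aligned)
within Event: e at 8
30 + 8 = 38

38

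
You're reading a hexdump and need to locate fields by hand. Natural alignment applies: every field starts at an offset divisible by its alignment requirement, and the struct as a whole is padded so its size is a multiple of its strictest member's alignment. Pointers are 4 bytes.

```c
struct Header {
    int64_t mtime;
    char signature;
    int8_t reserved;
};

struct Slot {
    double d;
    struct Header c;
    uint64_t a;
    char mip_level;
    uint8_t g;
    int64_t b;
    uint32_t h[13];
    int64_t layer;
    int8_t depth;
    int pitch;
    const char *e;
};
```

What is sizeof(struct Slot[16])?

2048

Header: mtime at 0 (size 8, align 8) → ends 8; signature at 8 (size 1, align 1) → ends 9; reserved at 9 (size 1, align 1) → ends 10; tail pad 6 to reach multiple of 8; total 16 bytes, alignment 8
d at 0 (size 8, align 8) → ends 8
c at 8 (size 16, align 8) → ends 24
a at 24 (size 8, align 8) → ends 32
mip_level at 32 (size 1, align 1) → ends 33
g at 33 (size 1, align 1) → ends 34
pad 6 to align 8 for b
b at 40 (size 8, align 8) → ends 48
h at 48 (size 52, align 4) → ends 100
pad 4 to align 8 for layer
layer at 104 (size 8, align 8) → ends 112
depth at 112 (size 1, align 1) → ends 113
pad 3 to align 4 for pitch
pitch at 116 (size 4, align 4) → ends 120
e at 120 (size 4, align 4) → ends 124
tail pad 4 to reach multiple of 8
total 128 bytes, alignment 8
array of 16: 16 × 128 = 2048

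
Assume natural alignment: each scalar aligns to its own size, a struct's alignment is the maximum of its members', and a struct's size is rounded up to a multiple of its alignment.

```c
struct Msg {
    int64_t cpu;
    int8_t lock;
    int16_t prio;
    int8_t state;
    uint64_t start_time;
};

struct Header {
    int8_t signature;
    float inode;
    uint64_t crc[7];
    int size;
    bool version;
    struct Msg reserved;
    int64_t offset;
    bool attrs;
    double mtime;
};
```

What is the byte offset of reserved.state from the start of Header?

Msg: @0: cpu [8B, align 8] → 8; @8: lock [1B, align 1] → 9; +1 pad (align 2); @10: prio [2B, align 2] → 12; @12: state [1B, align 1] → 13; +3 pad (align 8); @16: start_time [8B, align 8] → 24; size 24, align 8
@0: signature [1B, align 1] → 1
+3 pad (align 4)
@4: inode [4B, align 4] → 8
@8: crc [56B, align 8] → 64
@64: size [4B, align 4] → 68
@68: version [1B, align 1] → 69
+3 pad (align 8)
@72: reserved [24B, align 8] → 96
within Msg: state at 12
72 + 12 = 84

84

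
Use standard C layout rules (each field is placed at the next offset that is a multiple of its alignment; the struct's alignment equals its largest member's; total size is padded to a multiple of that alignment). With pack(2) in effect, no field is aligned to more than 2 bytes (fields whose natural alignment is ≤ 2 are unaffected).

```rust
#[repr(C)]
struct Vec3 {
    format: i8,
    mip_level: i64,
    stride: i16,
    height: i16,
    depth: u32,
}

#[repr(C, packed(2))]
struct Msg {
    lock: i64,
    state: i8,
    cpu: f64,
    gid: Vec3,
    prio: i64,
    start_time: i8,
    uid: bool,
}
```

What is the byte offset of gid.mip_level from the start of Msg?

26

Vec3: 0..1  format  (1B, 1-aligned); 1..8  -- padding (7B); 8..16  mip_level  (8B, 8-aligned); 16..18  stride  (2B, 2-aligned); 18..20  height  (2B, 2-aligned); 20..24  depth  (4B, 4-aligned); sizeof = 24, alignof = 8
0..8  lock  (8B, 2-aligned)
8..9  state  (1B, 1-aligned)
9..10  -- padding (1B)
10..18  cpu  (8B, 2-aligned)
18..42  gid  (24B, 2-aligned)
within Vec3: mip_level at 8
18 + 8 = 26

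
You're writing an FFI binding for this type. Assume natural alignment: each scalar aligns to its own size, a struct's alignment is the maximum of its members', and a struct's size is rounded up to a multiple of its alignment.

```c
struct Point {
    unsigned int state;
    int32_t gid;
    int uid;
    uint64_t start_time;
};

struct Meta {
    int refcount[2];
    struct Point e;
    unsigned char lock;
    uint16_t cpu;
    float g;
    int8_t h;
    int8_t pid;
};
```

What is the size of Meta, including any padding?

Point: @0: state [4B, align 4] → 4; @4: gid [4B, align 4] → 8; @8: uid [4B, align 4] → 12; +4 pad (align 8); @16: start_time [8B, align 8] → 24; size 24, align 8
@0: refcount [8B, align 4] → 8
@8: e [24B, align 8] → 32
@32: lock [1B, align 1] → 33
+1 pad (align 2)
@34: cpu [2B, align 2] → 36
@36: g [4B, align 4] → 40
@40: h [1B, align 1] → 41
@41: pid [1B, align 1] → 42
+6 tail pad (align 8)
size 48, align 8

48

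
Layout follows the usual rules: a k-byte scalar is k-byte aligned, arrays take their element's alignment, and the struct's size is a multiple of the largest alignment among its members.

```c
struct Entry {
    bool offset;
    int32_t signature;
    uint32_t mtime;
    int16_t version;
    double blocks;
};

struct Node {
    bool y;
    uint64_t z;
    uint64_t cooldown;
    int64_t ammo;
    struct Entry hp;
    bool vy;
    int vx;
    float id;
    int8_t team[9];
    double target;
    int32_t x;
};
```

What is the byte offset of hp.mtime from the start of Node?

40

Entry: @0: offset [1B, align 1] → 1; +3 pad (align 4); @4: signature [4B, align 4] → 8; @8: mtime [4B, align 4] → 12; @12: version [2B, align 2] → 14; +2 pad (align 8); @16: blocks [8B, align 8] → 24; size 24, align 8
@0: y [1B, align 1] → 1
+7 pad (align 8)
@8: z [8B, align 8] → 16
@16: cooldown [8B, align 8] → 24
@24: ammo [8B, align 8] → 32
@32: hp [24B, align 8] → 56
within Entry: mtime at 8
32 + 8 = 40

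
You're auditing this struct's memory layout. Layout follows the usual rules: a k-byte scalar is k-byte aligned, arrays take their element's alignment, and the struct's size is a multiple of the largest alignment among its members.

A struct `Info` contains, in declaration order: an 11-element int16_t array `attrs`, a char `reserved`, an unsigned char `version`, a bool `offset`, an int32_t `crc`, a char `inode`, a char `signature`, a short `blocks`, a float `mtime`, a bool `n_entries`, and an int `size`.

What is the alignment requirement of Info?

member alignments: attrs=2, reserved=1, version=1, offset=1, crc=4, inode=1, signature=1, blocks=2, mtime=4, n_entries=1, size=4
max = 4

4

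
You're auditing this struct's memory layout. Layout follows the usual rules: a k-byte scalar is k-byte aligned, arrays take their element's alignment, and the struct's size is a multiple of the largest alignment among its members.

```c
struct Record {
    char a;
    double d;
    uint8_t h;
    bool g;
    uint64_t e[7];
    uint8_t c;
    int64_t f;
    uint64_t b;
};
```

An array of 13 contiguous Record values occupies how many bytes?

a at 0 (size 1, align 1) → ends 1
pad 7 to align 8 for d
d at 8 (size 8, align 8) → ends 16
h at 16 (size 1, align 1) → ends 17
g at 17 (size 1, align 1) → ends 18
pad 6 to align 8 for e
e at 24 (size 56, align 8) → ends 80
c at 80 (size 1, align 1) → ends 81
pad 7 to align 8 for f
f at 88 (size 8, align 8) → ends 96
b at 96 (size 8, align 8) → ends 104
total 104 bytes, alignment 8
array of 13: 13 × 104 = 1352

1352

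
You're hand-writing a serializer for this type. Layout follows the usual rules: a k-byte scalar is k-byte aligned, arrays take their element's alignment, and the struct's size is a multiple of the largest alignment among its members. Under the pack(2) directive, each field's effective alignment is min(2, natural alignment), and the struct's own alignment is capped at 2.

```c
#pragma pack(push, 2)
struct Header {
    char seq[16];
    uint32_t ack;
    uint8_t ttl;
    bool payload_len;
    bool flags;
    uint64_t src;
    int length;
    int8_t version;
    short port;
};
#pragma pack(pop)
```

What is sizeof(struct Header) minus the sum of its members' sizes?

@0: seq [16B, align 1] → 16
@16: ack [4B, align 2] → 20
@20: ttl [1B, align 1] → 21
@21: payload_len [1B, align 1] → 22
@22: flags [1B, align 1] → 23
+1 pad (align 2)
@24: src [8B, align 2] → 32
@32: length [4B, align 2] → 36
@36: version [1B, align 1] → 37
+1 pad (align 2)
@38: port [2B, align 2] → 40
size 40, align 2
data bytes 38, size 40 → padding 2

2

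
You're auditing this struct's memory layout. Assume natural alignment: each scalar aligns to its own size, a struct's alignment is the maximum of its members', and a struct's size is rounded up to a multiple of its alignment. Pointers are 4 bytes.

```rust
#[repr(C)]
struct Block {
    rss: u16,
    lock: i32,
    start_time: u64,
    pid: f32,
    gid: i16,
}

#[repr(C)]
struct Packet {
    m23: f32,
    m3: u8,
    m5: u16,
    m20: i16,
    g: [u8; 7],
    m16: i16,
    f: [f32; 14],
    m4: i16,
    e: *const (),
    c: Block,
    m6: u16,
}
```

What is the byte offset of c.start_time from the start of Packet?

96

Block: @0: rss [2B, align 2] → 2; +2 pad (align 4); @4: lock [4B, align 4] → 8; @8: start_time [8B, align 8] → 16; @16: pid [4B, align 4] → 20; @20: gid [2B, align 2] → 22; +2 tail pad (align 8); size 24, align 8
@0: m23 [4B, align 4] → 4
@4: m3 [1B, align 1] → 5
+1 pad (align 2)
@6: m5 [2B, align 2] → 8
@8: m20 [2B, align 2] → 10
@10: g [7B, align 1] → 17
+1 pad (align 2)
@18: m16 [2B, align 2] → 20
@20: f [56B, align 4] → 76
@76: m4 [2B, align 2] → 78
+2 pad (align 4)
@80: e [4B, align 4] → 84
+4 pad (align 8)
@88: c [24B, align 8] → 112
within Block: start_time at 8
88 + 8 = 96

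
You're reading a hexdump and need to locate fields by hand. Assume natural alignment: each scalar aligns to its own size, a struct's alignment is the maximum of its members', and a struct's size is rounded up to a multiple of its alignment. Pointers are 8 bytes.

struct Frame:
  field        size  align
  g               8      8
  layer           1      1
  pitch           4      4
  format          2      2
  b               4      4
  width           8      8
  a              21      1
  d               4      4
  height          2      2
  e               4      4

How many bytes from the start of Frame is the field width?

24

0..8  g  (8B, 8-aligned)
8..9  layer  (1B, 1-aligned)
9..12  -- padding (3B)
12..16  pitch  (4B, 4-aligned)
16..18  format  (2B, 2-aligned)
18..20  -- padding (2B)
20..24  b  (4B, 4-aligned)
24..32  width  (8B, 8-aligned)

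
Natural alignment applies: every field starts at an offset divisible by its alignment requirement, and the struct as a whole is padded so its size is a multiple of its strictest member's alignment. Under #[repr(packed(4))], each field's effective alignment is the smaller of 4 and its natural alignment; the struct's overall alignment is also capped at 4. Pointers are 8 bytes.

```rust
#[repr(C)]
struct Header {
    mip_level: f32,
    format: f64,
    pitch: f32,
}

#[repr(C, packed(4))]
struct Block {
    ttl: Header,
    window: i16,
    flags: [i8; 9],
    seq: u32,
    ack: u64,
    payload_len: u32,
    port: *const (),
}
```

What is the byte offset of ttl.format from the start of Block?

8

Header: @0: mip_level [4B, align 4] → 4; +4 pad (align 8); @8: format [8B, align 8] → 16; @16: pitch [4B, align 4] → 20; +4 tail pad (align 8); size 24, align 8
@0: ttl [24B, align 4] → 24
within Header: format at 8
0 + 8 = 8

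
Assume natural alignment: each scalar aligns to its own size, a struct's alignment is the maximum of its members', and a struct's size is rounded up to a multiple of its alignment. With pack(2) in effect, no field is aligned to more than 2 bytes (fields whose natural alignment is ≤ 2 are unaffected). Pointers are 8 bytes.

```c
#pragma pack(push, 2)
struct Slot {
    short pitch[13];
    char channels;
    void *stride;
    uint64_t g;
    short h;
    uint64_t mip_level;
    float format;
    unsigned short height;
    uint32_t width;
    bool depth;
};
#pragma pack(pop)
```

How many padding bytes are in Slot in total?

0..26  pitch  (26B, 2-aligned)
26..27  channels  (1B, 1-aligned)
27..28  -- padding (1B)
28..36  stride  (8B, 2-aligned)
36..44  g  (8B, 2-aligned)
44..46  h  (2B, 2-aligned)
46..54  mip_level  (8B, 2-aligned)
54..58  format  (4B, 2-aligned)
58..60  height  (2B, 2-aligned)
60..64  width  (4B, 2-aligned)
64..65  depth  (1B, 1-aligned)
65..66  -- tail padding (1B)
sizeof = 66, alignof = 2
data bytes 64, size 66 → padding 2

2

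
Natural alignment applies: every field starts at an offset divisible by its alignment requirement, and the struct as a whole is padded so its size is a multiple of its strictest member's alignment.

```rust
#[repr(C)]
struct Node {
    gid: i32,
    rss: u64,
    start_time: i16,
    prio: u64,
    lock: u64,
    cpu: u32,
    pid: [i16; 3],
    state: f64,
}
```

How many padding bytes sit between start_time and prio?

gid at 0 (size 4, align 4) → ends 4
pad 4 to align 8 for rss
rss at 8 (size 8, align 8) → ends 16
start_time at 16 (size 2, align 2) → ends 18
pad 6 to align 8 for prio
prio at 24 (size 8, align 8) → ends 32

6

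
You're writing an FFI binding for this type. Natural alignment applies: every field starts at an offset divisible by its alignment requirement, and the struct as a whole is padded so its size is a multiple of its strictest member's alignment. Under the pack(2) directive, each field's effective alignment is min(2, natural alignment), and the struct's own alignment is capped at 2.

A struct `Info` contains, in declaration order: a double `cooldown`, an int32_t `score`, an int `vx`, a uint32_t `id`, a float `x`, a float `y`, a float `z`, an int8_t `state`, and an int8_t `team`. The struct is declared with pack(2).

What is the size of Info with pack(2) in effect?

@0: cooldown [8B, align 2] → 8
@8: score [4B, align 2] → 12
@12: vx [4B, align 2] → 16
@16: id [4B, align 2] → 20
@20: x [4B, align 2] → 24
@24: y [4B, align 2] → 28
@28: z [4B, align 2] → 32
@32: state [1B, align 1] → 33
@33: team [1B, align 1] → 34
size 34, align 2

34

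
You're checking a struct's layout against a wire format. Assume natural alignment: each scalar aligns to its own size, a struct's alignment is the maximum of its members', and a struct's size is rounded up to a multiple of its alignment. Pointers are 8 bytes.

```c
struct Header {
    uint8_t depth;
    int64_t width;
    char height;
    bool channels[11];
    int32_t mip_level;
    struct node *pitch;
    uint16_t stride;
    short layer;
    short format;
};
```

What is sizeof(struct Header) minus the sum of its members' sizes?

9

0..1  depth  (1B, 1-aligned)
1..8  -- padding (7B)
8..16  width  (8B, 8-aligned)
16..17  height  (1B, 1-aligned)
17..28  channels  (11B, 1-aligned)
28..32  mip_level  (4B, 4-aligned)
32..40  pitch  (8B, 8-aligned)
40..42  stride  (2B, 2-aligned)
42..44  layer  (2B, 2-aligned)
44..46  format  (2B, 2-aligned)
46..48  -- tail padding (2B)
sizeof = 48, alignof = 8
data bytes 39, size 48 → padding 9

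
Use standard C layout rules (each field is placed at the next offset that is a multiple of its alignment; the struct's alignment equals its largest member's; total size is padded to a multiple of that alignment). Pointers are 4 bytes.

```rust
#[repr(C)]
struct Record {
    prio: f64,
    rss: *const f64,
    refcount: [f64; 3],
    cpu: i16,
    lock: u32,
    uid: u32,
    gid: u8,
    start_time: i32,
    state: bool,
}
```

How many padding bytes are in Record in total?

prio at 0 (size 8, align 8) → ends 8
rss at 8 (size 4, align 4) → ends 12
pad 4 to align 8 for refcount
refcount at 16 (size 24, align 8) → ends 40
cpu at 40 (size 2, align 2) → ends 42
pad 2 to align 4 for lock
lock at 44 (size 4, align 4) → ends 48
uid at 48 (size 4, align 4) → ends 52
gid at 52 (size 1, align 1) → ends 53
pad 3 to align 4 for start_time
start_time at 56 (size 4, align 4) → ends 60
state at 60 (size 1, align 1) → ends 61
tail pad 3 to reach multiple of 8
total 64 bytes, alignment 8
data bytes 52, size 64 → padding 12

12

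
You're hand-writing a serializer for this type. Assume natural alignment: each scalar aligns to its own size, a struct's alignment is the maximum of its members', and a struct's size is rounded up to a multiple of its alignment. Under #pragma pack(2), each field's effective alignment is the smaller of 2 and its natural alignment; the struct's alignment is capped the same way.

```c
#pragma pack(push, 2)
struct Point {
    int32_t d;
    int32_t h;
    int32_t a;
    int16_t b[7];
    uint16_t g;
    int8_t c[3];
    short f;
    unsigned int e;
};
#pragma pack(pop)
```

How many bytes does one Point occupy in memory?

@0: d [4B, align 2] → 4
@4: h [4B, align 2] → 8
@8: a [4B, align 2] → 12
@12: b [14B, align 2] → 26
@26: g [2B, align 2] → 28
@28: c [3B, align 1] → 31
+1 pad (align 2)
@32: f [2B, align 2] → 34
@34: e [4B, align 2] → 38
size 38, align 2

38 bytes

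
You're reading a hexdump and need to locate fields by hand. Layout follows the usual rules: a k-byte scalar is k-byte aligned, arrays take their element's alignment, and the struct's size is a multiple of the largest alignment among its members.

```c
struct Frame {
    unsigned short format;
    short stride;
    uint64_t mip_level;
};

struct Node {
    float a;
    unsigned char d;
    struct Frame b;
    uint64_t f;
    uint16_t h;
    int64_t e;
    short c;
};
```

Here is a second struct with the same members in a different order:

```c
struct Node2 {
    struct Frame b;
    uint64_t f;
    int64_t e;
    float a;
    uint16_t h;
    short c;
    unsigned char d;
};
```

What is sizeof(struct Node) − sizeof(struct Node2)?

Frame: 0..2  format  (2B, 2-aligned); 2..4  stride  (2B, 2-aligned); 4..8  -- padding (4B); 8..16  mip_level  (8B, 8-aligned); sizeof = 16, alignof = 8
0..4  a  (4B, 4-aligned)
4..5  d  (1B, 1-aligned)
5..8  -- padding (3B)
8..24  b  (16B, 8-aligned)
24..32  f  (8B, 8-aligned)
32..34  h  (2B, 2-aligned)
34..40  -- padding (6B)
40..48  e  (8B, 8-aligned)
48..50  c  (2B, 2-aligned)
50..56  -- tail padding (6B)
sizeof = 56, alignof = 8
— Node2 —
0..16  b  (16B, 8-aligned)
16..24  f  (8B, 8-aligned)
24..32  e  (8B, 8-aligned)
32..36  a  (4B, 4-aligned)
36..38  h  (2B, 2-aligned)
38..40  c  (2B, 2-aligned)
40..41  d  (1B, 1-aligned)
41..48  -- tail padding (7B)
sizeof = 48, alignof = 8
56 − 48 = 8

8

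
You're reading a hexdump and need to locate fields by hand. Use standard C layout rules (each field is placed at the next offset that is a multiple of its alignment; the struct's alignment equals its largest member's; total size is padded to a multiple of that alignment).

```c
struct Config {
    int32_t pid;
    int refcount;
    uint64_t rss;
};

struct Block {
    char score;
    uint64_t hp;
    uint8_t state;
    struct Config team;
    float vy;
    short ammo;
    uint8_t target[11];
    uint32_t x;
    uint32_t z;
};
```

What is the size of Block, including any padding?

Config: @0: pid [4B, align 4] → 4; @4: refcount [4B, align 4] → 8; @8: rss [8B, align 8] → 16; size 16, align 8
@0: score [1B, align 1] → 1
+7 pad (align 8)
@8: hp [8B, align 8] → 16
@16: state [1B, align 1] → 17
+7 pad (align 8)
@24: team [16B, align 8] → 40
@40: vy [4B, align 4] → 44
@44: ammo [2B, align 2] → 46
@46: target [11B, align 1] → 57
+3 pad (align 4)
@60: x [4B, align 4] → 64
@64: z [4B, align 4] → 68
+4 tail pad (align 8)
size 72, align 8

72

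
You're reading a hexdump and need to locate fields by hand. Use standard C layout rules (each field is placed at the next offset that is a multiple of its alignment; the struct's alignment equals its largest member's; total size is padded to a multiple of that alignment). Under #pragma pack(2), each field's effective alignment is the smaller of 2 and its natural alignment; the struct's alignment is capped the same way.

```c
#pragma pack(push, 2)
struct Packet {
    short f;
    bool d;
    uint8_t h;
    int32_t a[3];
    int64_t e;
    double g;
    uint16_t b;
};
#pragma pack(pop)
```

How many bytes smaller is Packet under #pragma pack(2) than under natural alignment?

natural layout:
  f at 0 (size 2, align 2) → ends 2
  d at 2 (size 1, align 1) → ends 3
  h at 3 (size 1, align 1) → ends 4
  a at 4 (size 12, align 4) → ends 16
  e at 16 (size 8, align 8) → ends 24
  g at 24 (size 8, align 8) → ends 32
  b at 32 (size 2, align 2) → ends 34
  tail pad 6 to reach multiple of 8
  total 40 bytes, alignment 8
packed(2) layout:
  f at 0 (size 2, align 2) → ends 2
  d at 2 (size 1, align 1) → ends 3
  h at 3 (size 1, align 1) → ends 4
  a at 4 (size 12, align 2) → ends 16
  e at 16 (size 8, align 2) → ends 24
  g at 24 (size 8, align 2) → ends 32
  b at 32 (size 2, align 2) → ends 34
  total 34 bytes, alignment 2
40 − 34 = 6

6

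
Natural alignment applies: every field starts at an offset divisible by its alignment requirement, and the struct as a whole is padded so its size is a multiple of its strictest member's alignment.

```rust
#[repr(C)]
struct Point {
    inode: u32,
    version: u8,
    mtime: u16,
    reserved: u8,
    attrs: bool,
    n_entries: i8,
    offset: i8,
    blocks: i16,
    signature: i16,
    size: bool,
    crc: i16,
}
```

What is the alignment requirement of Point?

member alignments: inode=4, version=1, mtime=2, reserved=1, attrs=1, n_entries=1, offset=1, blocks=2, signature=2, size=1, crc=2
max = 4

4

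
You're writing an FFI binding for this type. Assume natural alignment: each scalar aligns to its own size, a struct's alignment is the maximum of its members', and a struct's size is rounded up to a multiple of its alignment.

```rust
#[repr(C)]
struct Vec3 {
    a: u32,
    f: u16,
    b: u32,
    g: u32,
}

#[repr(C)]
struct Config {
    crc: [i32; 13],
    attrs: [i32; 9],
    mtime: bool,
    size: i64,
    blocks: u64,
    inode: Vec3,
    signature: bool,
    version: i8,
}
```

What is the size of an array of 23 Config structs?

3128

Vec3: @0: a [4B, align 4] → 4; @4: f [2B, align 2] → 6; +2 pad (align 4); @8: b [4B, align 4] → 12; @12: g [4B, align 4] → 16; size 16, align 4
@0: crc [52B, align 4] → 52
@52: attrs [36B, align 4] → 88
@88: mtime [1B, align 1] → 89
+7 pad (align 8)
@96: size [8B, align 8] → 104
@104: blocks [8B, align 8] → 112
@112: inode [16B, align 4] → 128
@128: signature [1B, align 1] → 129
@129: version [1B, align 1] → 130
+6 tail pad (align 8)
size 136, align 8
array of 23: 23 × 136 = 3128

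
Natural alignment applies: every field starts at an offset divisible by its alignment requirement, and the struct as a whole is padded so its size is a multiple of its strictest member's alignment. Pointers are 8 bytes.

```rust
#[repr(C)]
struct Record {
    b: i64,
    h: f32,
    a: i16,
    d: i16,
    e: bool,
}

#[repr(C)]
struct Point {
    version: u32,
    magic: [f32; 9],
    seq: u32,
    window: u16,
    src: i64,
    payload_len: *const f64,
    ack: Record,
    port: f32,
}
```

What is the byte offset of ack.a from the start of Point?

76

Record: 0..8  b  (8B, 8-aligned); 8..12  h  (4B, 4-aligned); 12..14  a  (2B, 2-aligned); 14..16  d  (2B, 2-aligned); 16..17  e  (1B, 1-aligned); 17..24  -- tail padding (7B); sizeof = 24, alignof = 8
0..4  version  (4B, 4-aligned)
4..40  magic  (36B, 4-aligned)
40..44  seq  (4B, 4-aligned)
44..46  window  (2B, 2-aligned)
46..48  -- padding (2B)
48..56  src  (8B, 8-aligned)
56..64  payload_len  (8B, 8-aligned)
64..88  ack  (24B, 8-aligned)
within Record: a at 12
64 + 12 = 76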